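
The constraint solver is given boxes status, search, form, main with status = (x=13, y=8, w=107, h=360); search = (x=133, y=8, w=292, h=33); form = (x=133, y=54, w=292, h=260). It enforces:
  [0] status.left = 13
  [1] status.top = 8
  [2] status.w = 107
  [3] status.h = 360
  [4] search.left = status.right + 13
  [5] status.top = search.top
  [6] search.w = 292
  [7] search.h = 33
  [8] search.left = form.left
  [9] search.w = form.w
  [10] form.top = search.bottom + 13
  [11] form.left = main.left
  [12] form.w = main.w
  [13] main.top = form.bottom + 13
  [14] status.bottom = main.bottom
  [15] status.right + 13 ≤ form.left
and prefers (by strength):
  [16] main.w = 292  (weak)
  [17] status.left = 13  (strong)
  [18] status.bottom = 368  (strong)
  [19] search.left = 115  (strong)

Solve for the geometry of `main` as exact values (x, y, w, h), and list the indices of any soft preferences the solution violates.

main = (x=133, y=327, w=292, h=41)
violated soft preferences: 19

1. main.x = 133  [form.left = main.left]
2. main.w = 292  [form.w = main.w]
3. main.y = 327  [main.top = form.bottom + 13]
4. main.h = 41  [status.bottom = main.bottom]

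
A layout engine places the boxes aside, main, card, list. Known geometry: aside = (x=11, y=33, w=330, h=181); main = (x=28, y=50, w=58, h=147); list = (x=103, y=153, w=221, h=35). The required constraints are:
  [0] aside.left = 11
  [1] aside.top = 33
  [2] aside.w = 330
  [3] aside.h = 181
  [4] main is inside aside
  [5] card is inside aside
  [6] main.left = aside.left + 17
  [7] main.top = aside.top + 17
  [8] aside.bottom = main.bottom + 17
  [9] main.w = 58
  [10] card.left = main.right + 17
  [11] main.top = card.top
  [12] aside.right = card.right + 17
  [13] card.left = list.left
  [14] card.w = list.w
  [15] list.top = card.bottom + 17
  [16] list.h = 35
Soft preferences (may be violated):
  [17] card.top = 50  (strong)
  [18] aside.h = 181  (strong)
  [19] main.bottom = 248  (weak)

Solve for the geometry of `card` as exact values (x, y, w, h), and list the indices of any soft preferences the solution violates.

1. card.x = 103  [card.left = main.right + 17]
2. card.y = 50  [main.top = card.top]
3. card.w = 221  [aside.right = card.right + 17]
4. card.h = 86  [list.top = card.bottom + 17]

card = (x=103, y=50, w=221, h=86)
violated soft preferences: 19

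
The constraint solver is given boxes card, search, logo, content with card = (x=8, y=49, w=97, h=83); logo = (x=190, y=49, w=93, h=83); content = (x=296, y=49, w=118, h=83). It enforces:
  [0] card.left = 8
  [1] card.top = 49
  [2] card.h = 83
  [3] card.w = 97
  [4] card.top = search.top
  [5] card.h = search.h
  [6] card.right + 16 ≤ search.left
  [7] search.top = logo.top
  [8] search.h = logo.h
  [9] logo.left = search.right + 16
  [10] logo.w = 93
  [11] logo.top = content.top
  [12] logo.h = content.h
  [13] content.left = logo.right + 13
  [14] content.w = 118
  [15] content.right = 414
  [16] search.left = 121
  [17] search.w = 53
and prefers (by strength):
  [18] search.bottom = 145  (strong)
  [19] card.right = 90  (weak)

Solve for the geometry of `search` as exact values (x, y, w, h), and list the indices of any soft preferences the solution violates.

search = (x=121, y=49, w=53, h=83)
violated soft preferences: 18, 19

1. search.y = 49  [card.top = search.top]
2. search.h = 83  [card.h = search.h]
3. search.x = 121  [search.left = 121]
4. search.w = 53  [search.w = 53]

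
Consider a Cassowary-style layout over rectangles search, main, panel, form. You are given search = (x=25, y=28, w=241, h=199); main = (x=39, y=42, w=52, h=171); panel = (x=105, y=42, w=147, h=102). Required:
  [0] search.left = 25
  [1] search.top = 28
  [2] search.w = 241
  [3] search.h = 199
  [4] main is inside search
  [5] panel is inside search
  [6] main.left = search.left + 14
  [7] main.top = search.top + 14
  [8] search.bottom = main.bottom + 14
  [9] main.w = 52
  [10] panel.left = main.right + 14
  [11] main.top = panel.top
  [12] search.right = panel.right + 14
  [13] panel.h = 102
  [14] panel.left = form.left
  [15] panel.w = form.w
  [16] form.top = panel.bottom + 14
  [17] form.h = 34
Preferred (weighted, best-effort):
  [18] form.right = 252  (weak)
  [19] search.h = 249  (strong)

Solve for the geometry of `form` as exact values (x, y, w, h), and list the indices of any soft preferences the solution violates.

form = (x=105, y=158, w=147, h=34)
violated soft preferences: 19

1. form.x = 105  [panel.left = form.left]
2. form.w = 147  [panel.w = form.w]
3. form.y = 158  [form.top = panel.bottom + 14]
4. form.h = 34  [form.h = 34]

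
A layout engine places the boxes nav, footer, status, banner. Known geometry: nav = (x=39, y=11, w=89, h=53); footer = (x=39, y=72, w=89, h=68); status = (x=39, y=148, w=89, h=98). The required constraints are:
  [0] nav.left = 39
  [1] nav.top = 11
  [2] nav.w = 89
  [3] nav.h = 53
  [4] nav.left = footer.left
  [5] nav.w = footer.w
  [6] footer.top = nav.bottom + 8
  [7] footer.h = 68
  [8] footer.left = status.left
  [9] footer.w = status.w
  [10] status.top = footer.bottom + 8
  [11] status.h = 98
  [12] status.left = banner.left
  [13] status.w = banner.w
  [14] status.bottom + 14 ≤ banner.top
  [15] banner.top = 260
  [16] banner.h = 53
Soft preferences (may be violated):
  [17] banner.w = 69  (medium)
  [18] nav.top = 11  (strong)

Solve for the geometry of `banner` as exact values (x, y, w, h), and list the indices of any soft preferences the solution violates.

1. banner.x = 39  [status.left = banner.left]
2. banner.w = 89  [status.w = banner.w]
3. banner.y = 260  [banner.top = 260]
4. banner.h = 53  [banner.h = 53]

banner = (x=39, y=260, w=89, h=53)
violated soft preferences: 17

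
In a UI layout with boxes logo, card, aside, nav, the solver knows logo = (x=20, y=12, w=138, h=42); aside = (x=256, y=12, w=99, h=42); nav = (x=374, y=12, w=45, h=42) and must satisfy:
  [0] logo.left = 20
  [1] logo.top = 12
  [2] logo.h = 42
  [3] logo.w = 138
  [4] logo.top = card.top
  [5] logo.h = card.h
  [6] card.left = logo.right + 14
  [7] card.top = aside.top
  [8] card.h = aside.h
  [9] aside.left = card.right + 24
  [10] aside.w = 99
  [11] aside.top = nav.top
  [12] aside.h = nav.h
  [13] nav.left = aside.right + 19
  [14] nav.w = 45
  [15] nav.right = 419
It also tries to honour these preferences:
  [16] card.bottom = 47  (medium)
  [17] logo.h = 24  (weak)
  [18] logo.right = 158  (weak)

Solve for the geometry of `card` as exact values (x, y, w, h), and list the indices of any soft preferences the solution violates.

1. card.y = 12  [logo.top = card.top]
2. card.h = 42  [logo.h = card.h]
3. card.x = 172  [card.left = logo.right + 14]
4. card.w = 60  [aside.left = card.right + 24]

card = (x=172, y=12, w=60, h=42)
violated soft preferences: 16, 17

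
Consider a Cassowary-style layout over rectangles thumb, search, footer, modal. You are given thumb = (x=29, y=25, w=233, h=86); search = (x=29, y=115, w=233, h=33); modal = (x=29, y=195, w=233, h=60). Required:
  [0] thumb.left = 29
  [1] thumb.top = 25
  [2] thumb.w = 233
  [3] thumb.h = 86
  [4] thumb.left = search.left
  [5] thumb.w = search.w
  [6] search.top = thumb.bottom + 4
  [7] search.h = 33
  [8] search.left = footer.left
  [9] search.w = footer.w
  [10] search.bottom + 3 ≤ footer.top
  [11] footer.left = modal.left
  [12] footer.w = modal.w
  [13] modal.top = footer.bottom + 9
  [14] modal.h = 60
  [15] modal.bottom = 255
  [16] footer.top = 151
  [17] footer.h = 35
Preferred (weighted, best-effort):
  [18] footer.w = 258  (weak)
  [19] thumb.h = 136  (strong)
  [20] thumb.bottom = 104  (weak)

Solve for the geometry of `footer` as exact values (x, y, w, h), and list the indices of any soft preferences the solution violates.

1. footer.x = 29  [search.left = footer.left]
2. footer.w = 233  [search.w = footer.w]
3. footer.y = 151  [footer.top = 151]
4. footer.h = 35  [footer.h = 35]

footer = (x=29, y=151, w=233, h=35)
violated soft preferences: 18, 19, 20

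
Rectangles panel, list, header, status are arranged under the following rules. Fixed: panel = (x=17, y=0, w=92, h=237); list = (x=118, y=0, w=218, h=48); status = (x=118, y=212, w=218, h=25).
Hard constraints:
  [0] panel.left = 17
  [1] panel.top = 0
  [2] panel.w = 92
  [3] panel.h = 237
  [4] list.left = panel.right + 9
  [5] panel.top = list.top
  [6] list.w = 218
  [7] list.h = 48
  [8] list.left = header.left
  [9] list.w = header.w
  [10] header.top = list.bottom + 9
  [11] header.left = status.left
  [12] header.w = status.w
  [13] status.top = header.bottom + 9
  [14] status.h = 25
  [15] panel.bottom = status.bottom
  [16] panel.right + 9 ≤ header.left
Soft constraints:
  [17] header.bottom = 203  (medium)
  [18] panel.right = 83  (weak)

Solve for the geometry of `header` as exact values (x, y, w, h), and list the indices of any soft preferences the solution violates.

header = (x=118, y=57, w=218, h=146)
violated soft preferences: 18

1. header.x = 118  [list.left = header.left]
2. header.w = 218  [list.w = header.w]
3. header.y = 57  [header.top = list.bottom + 9]
4. header.h = 146  [status.top = header.bottom + 9]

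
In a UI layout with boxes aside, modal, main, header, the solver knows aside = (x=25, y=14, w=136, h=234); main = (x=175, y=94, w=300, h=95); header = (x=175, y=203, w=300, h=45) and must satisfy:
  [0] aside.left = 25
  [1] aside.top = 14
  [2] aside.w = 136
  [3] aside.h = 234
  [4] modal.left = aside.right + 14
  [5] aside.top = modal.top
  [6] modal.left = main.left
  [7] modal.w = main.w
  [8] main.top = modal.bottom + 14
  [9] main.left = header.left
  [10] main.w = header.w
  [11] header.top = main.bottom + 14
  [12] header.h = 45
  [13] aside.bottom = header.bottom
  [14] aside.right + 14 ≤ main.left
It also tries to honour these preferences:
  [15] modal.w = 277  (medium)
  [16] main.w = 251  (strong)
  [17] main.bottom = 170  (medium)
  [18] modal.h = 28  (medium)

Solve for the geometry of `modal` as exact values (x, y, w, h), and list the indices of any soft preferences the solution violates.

modal = (x=175, y=14, w=300, h=66)
violated soft preferences: 15, 16, 17, 18

1. modal.x = 175  [modal.left = aside.right + 14]
2. modal.y = 14  [aside.top = modal.top]
3. modal.w = 300  [modal.w = main.w]
4. modal.h = 66  [main.top = modal.bottom + 14]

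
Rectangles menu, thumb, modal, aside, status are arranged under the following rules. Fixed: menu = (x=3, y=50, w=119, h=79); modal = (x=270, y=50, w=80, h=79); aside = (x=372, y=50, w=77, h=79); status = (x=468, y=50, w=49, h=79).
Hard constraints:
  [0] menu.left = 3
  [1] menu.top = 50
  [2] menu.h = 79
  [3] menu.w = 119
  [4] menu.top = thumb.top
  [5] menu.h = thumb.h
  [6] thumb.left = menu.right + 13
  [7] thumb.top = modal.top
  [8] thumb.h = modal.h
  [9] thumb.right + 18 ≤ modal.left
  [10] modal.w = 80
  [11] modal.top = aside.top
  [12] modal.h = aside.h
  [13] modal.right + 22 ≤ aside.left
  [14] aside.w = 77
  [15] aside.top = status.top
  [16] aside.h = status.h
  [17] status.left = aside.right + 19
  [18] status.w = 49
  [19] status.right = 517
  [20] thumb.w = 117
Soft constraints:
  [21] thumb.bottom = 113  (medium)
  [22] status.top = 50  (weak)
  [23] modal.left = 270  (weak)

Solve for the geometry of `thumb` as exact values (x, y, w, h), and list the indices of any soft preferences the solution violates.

1. thumb.y = 50  [menu.top = thumb.top]
2. thumb.h = 79  [menu.h = thumb.h]
3. thumb.x = 135  [thumb.left = menu.right + 13]
4. thumb.w = 117  [thumb.w = 117]

thumb = (x=135, y=50, w=117, h=79)
violated soft preferences: 21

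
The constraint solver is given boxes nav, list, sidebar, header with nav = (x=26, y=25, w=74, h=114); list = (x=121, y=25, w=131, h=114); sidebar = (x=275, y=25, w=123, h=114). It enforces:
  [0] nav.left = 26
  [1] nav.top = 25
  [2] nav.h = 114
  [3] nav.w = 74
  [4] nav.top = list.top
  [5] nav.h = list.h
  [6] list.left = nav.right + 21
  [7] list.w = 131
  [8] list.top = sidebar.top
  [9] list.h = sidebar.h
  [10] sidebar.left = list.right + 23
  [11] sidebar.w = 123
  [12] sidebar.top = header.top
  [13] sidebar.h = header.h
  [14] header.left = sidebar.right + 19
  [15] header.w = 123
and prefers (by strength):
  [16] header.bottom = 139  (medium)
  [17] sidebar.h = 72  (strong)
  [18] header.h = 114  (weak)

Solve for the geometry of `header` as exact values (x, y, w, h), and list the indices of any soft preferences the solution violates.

header = (x=417, y=25, w=123, h=114)
violated soft preferences: 17

1. header.y = 25  [sidebar.top = header.top]
2. header.h = 114  [sidebar.h = header.h]
3. header.x = 417  [header.left = sidebar.right + 19]
4. header.w = 123  [header.w = 123]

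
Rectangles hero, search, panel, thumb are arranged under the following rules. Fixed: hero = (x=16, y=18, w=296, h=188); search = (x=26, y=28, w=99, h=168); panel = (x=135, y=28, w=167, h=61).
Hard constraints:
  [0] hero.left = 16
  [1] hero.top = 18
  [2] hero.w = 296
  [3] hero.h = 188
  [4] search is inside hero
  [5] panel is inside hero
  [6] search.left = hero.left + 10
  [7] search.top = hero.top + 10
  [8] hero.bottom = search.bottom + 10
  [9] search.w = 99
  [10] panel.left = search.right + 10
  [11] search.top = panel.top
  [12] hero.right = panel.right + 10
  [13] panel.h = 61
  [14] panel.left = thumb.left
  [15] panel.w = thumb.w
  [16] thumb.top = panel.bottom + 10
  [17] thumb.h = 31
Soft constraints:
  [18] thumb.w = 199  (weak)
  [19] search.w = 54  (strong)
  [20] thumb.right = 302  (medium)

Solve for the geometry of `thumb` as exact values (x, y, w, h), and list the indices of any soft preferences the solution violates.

1. thumb.x = 135  [panel.left = thumb.left]
2. thumb.w = 167  [panel.w = thumb.w]
3. thumb.y = 99  [thumb.top = panel.bottom + 10]
4. thumb.h = 31  [thumb.h = 31]

thumb = (x=135, y=99, w=167, h=31)
violated soft preferences: 18, 19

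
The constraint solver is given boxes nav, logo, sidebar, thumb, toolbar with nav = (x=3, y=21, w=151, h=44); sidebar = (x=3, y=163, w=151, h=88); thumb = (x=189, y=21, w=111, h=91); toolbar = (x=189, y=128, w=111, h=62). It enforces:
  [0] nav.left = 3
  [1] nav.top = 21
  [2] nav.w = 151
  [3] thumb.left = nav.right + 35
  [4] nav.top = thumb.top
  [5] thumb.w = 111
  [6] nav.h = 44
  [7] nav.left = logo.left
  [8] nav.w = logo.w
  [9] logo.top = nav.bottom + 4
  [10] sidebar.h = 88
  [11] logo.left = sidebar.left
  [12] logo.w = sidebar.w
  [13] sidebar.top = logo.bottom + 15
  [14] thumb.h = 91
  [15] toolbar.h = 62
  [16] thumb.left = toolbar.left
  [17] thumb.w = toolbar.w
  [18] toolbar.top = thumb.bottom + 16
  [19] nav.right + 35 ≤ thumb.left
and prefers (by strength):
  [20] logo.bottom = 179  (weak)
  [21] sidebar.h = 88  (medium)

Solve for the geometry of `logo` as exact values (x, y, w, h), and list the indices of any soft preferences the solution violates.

1. logo.x = 3  [nav.left = logo.left]
2. logo.w = 151  [nav.w = logo.w]
3. logo.y = 69  [logo.top = nav.bottom + 4]
4. logo.h = 79  [sidebar.top = logo.bottom + 15]

logo = (x=3, y=69, w=151, h=79)
violated soft preferences: 20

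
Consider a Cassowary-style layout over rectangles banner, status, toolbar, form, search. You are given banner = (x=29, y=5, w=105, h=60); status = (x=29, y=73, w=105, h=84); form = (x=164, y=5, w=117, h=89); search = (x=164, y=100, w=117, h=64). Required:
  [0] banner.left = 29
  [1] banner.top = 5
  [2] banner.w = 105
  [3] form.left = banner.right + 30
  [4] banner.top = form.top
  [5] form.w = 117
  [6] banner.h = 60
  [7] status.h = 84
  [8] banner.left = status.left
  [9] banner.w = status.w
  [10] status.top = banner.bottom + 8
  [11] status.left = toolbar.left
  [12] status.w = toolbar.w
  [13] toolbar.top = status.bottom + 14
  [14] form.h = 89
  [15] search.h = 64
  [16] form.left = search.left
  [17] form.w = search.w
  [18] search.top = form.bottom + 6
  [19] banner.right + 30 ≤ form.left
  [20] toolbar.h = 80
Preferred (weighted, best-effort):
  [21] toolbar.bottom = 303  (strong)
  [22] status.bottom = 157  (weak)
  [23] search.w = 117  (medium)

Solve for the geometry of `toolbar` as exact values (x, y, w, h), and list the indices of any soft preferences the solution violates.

toolbar = (x=29, y=171, w=105, h=80)
violated soft preferences: 21

1. toolbar.x = 29  [status.left = toolbar.left]
2. toolbar.w = 105  [status.w = toolbar.w]
3. toolbar.y = 171  [toolbar.top = status.bottom + 14]
4. toolbar.h = 80  [toolbar.h = 80]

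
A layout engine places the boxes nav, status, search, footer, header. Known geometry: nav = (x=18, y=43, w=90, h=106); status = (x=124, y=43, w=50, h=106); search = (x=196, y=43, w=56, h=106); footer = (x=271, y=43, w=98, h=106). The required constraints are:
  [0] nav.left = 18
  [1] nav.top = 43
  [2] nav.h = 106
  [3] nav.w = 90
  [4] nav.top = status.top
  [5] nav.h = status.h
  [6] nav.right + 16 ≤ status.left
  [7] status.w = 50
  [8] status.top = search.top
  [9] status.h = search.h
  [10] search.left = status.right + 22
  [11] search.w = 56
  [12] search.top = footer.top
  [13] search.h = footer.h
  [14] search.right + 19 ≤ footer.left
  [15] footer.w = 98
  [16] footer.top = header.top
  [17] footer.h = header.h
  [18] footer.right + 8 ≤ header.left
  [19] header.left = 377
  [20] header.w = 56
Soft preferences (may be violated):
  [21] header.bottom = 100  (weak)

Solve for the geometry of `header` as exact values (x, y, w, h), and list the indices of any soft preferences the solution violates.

header = (x=377, y=43, w=56, h=106)
violated soft preferences: 21

1. header.y = 43  [footer.top = header.top]
2. header.h = 106  [footer.h = header.h]
3. header.x = 377  [header.left = 377]
4. header.w = 56  [header.w = 56]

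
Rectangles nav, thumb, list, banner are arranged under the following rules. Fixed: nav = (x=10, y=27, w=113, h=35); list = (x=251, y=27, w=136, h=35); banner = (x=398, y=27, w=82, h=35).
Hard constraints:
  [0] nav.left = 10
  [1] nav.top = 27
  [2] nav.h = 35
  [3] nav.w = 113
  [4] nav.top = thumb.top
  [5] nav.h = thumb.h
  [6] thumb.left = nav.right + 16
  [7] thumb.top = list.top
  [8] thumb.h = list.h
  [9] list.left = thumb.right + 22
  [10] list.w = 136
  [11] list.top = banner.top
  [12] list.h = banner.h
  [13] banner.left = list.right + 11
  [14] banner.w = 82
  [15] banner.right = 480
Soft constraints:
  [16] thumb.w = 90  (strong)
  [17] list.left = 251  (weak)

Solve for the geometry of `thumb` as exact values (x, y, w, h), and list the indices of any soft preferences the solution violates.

1. thumb.y = 27  [nav.top = thumb.top]
2. thumb.h = 35  [nav.h = thumb.h]
3. thumb.x = 139  [thumb.left = nav.right + 16]
4. thumb.w = 90  [list.left = thumb.right + 22]

thumb = (x=139, y=27, w=90, h=35)
violated soft preferences: none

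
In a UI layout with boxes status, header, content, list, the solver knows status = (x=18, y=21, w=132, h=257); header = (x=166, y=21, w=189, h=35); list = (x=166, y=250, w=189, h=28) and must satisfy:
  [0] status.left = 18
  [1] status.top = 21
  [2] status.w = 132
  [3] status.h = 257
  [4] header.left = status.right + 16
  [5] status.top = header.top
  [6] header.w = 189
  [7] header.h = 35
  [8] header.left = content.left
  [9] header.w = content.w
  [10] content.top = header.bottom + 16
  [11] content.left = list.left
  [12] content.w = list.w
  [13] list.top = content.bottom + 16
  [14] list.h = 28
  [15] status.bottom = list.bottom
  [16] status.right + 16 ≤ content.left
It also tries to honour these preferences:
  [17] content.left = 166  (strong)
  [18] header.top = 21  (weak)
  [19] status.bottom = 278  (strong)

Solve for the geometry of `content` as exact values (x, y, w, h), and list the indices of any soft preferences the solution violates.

content = (x=166, y=72, w=189, h=162)
violated soft preferences: none

1. content.x = 166  [header.left = content.left]
2. content.w = 189  [header.w = content.w]
3. content.y = 72  [content.top = header.bottom + 16]
4. content.h = 162  [list.top = content.bottom + 16]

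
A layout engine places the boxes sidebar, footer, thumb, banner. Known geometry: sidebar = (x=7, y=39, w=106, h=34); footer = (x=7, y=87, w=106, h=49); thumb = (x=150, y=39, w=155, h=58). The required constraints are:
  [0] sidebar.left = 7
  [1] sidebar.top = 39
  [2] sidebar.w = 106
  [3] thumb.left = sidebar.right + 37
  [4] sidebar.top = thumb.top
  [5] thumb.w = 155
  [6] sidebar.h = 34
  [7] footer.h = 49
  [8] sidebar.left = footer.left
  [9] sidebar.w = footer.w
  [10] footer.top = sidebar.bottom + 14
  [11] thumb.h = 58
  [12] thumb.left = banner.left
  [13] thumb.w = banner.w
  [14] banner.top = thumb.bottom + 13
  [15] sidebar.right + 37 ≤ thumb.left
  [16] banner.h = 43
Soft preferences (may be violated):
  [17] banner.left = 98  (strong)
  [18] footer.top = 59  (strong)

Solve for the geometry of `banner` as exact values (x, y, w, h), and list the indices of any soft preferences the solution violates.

1. banner.x = 150  [thumb.left = banner.left]
2. banner.w = 155  [thumb.w = banner.w]
3. banner.y = 110  [banner.top = thumb.bottom + 13]
4. banner.h = 43  [banner.h = 43]

banner = (x=150, y=110, w=155, h=43)
violated soft preferences: 17, 18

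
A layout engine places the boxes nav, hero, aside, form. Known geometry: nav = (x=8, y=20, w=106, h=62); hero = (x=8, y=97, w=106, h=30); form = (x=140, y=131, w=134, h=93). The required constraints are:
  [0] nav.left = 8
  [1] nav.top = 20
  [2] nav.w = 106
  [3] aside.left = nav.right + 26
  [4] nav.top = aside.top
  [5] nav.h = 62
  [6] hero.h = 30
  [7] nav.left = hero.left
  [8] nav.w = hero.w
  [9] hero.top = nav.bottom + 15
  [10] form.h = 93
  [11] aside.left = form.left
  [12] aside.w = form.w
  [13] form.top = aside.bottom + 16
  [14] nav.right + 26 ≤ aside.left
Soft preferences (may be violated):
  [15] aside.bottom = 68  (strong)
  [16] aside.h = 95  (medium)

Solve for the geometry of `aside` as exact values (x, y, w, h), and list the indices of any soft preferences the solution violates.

aside = (x=140, y=20, w=134, h=95)
violated soft preferences: 15

1. aside.x = 140  [aside.left = nav.right + 26]
2. aside.y = 20  [nav.top = aside.top]
3. aside.w = 134  [aside.w = form.w]
4. aside.h = 95  [form.top = aside.bottom + 16]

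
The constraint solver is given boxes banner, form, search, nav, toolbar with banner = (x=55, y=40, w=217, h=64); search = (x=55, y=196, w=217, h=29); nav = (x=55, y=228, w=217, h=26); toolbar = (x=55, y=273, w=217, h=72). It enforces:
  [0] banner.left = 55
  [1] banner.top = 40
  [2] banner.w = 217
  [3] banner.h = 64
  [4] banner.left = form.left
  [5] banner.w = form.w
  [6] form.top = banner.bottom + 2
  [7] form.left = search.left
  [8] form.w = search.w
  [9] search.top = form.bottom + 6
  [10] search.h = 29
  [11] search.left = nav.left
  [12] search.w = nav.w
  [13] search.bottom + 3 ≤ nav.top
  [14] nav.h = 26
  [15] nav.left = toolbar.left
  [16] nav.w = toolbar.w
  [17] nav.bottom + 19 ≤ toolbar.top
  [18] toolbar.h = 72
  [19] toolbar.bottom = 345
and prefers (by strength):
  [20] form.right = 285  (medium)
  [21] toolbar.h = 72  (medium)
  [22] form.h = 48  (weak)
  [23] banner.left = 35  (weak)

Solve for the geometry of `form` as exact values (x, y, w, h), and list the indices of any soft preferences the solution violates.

1. form.x = 55  [banner.left = form.left]
2. form.w = 217  [banner.w = form.w]
3. form.y = 106  [form.top = banner.bottom + 2]
4. form.h = 84  [search.top = form.bottom + 6]

form = (x=55, y=106, w=217, h=84)
violated soft preferences: 20, 22, 23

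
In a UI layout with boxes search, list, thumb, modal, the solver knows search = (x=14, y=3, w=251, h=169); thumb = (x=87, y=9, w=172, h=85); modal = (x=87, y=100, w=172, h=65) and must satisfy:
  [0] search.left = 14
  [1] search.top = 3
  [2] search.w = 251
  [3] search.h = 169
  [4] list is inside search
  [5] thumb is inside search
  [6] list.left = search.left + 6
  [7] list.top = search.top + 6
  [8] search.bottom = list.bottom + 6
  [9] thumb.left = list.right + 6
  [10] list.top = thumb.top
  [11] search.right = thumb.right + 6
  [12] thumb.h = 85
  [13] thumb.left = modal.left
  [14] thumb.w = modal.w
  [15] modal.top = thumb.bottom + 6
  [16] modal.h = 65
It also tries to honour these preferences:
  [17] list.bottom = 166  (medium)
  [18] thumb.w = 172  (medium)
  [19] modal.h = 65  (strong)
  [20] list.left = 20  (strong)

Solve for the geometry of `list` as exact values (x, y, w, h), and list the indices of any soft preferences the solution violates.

1. list.x = 20  [list.left = search.left + 6]
2. list.y = 9  [list.top = search.top + 6]
3. list.h = 157  [search.bottom = list.bottom + 6]
4. list.w = 61  [thumb.left = list.right + 6]

list = (x=20, y=9, w=61, h=157)
violated soft preferences: none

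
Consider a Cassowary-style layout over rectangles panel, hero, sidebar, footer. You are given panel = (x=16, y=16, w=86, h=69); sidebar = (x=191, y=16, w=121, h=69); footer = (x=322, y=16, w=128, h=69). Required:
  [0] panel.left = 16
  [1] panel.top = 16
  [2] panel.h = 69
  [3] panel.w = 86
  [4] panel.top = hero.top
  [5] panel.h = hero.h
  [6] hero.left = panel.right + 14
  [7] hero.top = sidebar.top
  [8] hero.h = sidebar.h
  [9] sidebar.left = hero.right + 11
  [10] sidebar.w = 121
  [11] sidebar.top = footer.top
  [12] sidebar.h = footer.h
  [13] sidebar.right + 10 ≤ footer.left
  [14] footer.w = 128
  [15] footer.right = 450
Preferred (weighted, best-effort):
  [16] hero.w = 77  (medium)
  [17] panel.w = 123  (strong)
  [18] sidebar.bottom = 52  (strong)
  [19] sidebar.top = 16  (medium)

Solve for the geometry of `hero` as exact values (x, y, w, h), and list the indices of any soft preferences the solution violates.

hero = (x=116, y=16, w=64, h=69)
violated soft preferences: 16, 17, 18

1. hero.y = 16  [panel.top = hero.top]
2. hero.h = 69  [panel.h = hero.h]
3. hero.x = 116  [hero.left = panel.right + 14]
4. hero.w = 64  [sidebar.left = hero.right + 11]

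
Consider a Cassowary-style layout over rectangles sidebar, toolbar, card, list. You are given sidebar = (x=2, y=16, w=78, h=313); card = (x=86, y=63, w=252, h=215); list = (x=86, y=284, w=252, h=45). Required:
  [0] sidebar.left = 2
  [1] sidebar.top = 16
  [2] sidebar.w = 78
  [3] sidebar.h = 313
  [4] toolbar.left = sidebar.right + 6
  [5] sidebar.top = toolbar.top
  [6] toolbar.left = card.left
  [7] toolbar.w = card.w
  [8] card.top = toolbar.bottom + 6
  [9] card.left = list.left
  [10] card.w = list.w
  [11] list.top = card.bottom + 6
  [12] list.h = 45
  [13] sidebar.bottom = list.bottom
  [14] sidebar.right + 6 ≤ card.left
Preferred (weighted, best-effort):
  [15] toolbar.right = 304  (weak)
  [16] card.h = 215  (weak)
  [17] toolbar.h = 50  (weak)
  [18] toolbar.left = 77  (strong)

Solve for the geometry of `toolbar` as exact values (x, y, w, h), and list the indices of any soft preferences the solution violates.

toolbar = (x=86, y=16, w=252, h=41)
violated soft preferences: 15, 17, 18

1. toolbar.x = 86  [toolbar.left = sidebar.right + 6]
2. toolbar.y = 16  [sidebar.top = toolbar.top]
3. toolbar.w = 252  [toolbar.w = card.w]
4. toolbar.h = 41  [card.top = toolbar.bottom + 6]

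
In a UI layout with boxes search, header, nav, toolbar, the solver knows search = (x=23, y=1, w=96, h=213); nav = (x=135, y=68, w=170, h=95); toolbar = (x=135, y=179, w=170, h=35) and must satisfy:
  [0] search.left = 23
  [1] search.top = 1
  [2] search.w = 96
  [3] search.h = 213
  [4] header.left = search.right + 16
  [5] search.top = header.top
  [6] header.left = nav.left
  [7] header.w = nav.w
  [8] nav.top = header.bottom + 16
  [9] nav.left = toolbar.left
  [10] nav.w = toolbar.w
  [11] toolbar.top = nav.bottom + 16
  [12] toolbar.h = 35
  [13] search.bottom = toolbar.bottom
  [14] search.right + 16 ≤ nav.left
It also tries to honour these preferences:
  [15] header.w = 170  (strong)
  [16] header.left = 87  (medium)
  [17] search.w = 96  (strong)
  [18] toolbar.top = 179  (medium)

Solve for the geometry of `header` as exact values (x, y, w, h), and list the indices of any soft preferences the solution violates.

header = (x=135, y=1, w=170, h=51)
violated soft preferences: 16

1. header.x = 135  [header.left = search.right + 16]
2. header.y = 1  [search.top = header.top]
3. header.w = 170  [header.w = nav.w]
4. header.h = 51  [nav.top = header.bottom + 16]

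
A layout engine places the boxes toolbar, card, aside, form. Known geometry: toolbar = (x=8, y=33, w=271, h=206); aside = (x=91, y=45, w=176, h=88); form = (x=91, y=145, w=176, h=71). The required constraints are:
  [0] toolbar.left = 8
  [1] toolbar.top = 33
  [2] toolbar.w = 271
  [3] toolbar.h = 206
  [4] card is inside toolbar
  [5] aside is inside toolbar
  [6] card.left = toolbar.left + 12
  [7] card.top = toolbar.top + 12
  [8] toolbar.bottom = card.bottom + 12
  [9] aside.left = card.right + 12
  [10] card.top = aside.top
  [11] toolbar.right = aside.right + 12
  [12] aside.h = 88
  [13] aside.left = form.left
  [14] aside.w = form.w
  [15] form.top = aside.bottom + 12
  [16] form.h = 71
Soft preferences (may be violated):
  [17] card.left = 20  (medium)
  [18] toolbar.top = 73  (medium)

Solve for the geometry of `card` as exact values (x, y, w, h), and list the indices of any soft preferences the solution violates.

card = (x=20, y=45, w=59, h=182)
violated soft preferences: 18

1. card.x = 20  [card.left = toolbar.left + 12]
2. card.y = 45  [card.top = toolbar.top + 12]
3. card.h = 182  [toolbar.bottom = card.bottom + 12]
4. card.w = 59  [aside.left = card.right + 12]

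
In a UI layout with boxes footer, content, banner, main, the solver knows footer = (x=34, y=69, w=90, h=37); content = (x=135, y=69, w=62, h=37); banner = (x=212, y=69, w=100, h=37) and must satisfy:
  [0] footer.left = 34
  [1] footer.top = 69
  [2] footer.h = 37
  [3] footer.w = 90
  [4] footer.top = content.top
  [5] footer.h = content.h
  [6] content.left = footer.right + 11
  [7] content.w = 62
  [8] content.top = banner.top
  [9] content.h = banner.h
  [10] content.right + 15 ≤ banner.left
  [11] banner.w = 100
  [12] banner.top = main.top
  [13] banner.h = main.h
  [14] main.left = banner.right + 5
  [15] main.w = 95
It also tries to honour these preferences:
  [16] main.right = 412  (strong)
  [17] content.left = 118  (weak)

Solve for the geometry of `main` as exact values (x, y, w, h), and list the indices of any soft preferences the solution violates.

main = (x=317, y=69, w=95, h=37)
violated soft preferences: 17

1. main.y = 69  [banner.top = main.top]
2. main.h = 37  [banner.h = main.h]
3. main.x = 317  [main.left = banner.right + 5]
4. main.w = 95  [main.w = 95]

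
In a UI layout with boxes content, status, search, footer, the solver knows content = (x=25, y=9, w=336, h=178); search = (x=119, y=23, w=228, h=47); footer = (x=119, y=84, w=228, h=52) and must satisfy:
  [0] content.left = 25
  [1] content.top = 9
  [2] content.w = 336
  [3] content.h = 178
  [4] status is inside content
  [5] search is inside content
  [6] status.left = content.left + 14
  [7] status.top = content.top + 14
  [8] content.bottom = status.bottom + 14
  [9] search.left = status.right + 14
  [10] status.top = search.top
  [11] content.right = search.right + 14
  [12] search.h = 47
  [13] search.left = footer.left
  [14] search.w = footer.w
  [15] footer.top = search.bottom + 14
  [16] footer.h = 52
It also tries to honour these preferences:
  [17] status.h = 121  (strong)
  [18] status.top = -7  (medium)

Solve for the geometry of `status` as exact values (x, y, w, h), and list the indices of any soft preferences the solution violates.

status = (x=39, y=23, w=66, h=150)
violated soft preferences: 17, 18

1. status.x = 39  [status.left = content.left + 14]
2. status.y = 23  [status.top = content.top + 14]
3. status.h = 150  [content.bottom = status.bottom + 14]
4. status.w = 66  [search.left = status.right + 14]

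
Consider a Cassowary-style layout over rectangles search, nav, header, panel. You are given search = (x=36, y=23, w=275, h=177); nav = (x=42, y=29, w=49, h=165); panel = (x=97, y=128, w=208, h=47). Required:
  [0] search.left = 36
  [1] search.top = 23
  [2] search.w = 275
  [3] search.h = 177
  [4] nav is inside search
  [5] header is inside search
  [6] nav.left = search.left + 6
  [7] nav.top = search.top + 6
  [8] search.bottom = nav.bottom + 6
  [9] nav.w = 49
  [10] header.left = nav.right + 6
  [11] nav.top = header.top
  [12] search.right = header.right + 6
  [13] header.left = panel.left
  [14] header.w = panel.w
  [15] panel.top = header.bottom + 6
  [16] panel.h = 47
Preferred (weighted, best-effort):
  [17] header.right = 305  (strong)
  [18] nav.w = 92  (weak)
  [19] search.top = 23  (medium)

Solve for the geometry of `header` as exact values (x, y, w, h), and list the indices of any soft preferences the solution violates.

header = (x=97, y=29, w=208, h=93)
violated soft preferences: 18

1. header.x = 97  [header.left = nav.right + 6]
2. header.y = 29  [nav.top = header.top]
3. header.w = 208  [search.right = header.right + 6]
4. header.h = 93  [panel.top = header.bottom + 6]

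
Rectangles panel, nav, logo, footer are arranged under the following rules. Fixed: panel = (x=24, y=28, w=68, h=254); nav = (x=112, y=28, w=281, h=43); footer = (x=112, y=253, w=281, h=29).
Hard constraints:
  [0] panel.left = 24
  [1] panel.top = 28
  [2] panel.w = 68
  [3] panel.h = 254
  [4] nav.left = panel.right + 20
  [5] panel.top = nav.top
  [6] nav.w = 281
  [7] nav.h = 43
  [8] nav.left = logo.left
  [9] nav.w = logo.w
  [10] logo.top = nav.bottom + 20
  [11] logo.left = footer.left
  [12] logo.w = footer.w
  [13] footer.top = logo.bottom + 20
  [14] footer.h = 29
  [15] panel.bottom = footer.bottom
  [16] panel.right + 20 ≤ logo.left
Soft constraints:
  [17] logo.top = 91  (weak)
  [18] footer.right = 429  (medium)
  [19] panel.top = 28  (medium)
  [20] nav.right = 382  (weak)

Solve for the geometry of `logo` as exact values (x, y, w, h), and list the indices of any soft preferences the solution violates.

1. logo.x = 112  [nav.left = logo.left]
2. logo.w = 281  [nav.w = logo.w]
3. logo.y = 91  [logo.top = nav.bottom + 20]
4. logo.h = 142  [footer.top = logo.bottom + 20]

logo = (x=112, y=91, w=281, h=142)
violated soft preferences: 18, 20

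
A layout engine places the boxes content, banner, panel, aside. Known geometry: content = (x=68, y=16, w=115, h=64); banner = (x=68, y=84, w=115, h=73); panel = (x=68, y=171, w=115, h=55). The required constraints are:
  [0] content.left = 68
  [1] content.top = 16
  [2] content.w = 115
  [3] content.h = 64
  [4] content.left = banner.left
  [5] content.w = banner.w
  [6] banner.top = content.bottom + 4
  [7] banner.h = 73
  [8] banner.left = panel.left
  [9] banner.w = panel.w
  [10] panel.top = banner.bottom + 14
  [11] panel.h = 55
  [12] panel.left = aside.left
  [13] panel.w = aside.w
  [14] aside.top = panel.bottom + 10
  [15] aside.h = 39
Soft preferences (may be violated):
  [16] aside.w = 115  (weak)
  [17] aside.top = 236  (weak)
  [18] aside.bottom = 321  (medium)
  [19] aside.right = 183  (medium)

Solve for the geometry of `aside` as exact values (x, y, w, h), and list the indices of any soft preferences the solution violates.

1. aside.x = 68  [panel.left = aside.left]
2. aside.w = 115  [panel.w = aside.w]
3. aside.y = 236  [aside.top = panel.bottom + 10]
4. aside.h = 39  [aside.h = 39]

aside = (x=68, y=236, w=115, h=39)
violated soft preferences: 18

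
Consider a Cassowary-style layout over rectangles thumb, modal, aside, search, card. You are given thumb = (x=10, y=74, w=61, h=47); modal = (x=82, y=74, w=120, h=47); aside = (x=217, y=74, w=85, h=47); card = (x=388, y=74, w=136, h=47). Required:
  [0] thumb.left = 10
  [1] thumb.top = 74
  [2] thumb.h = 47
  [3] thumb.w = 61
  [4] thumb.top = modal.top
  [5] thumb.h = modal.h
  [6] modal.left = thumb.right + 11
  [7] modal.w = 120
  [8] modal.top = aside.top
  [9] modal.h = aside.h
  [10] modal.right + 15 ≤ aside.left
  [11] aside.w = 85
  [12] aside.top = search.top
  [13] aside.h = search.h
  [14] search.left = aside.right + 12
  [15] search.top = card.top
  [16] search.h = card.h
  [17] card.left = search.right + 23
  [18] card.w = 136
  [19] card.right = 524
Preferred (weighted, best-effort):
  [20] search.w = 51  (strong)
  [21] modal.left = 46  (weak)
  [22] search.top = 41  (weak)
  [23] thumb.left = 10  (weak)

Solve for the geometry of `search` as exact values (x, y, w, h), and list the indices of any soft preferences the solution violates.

search = (x=314, y=74, w=51, h=47)
violated soft preferences: 21, 22

1. search.y = 74  [aside.top = search.top]
2. search.h = 47  [aside.h = search.h]
3. search.x = 314  [search.left = aside.right + 12]
4. search.w = 51  [card.left = search.right + 23]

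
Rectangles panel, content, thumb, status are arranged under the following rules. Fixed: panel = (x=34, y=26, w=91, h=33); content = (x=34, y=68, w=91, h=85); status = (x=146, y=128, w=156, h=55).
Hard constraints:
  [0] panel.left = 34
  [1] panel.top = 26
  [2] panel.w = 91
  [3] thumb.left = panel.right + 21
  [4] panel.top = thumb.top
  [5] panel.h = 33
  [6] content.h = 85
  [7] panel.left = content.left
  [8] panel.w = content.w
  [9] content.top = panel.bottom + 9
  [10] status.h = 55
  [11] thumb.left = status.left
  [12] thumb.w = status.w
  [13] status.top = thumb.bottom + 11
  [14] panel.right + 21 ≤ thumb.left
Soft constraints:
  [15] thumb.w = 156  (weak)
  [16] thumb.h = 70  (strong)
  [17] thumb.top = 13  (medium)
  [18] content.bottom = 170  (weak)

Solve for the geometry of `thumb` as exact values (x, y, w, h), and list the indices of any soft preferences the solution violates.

1. thumb.x = 146  [thumb.left = panel.right + 21]
2. thumb.y = 26  [panel.top = thumb.top]
3. thumb.w = 156  [thumb.w = status.w]
4. thumb.h = 91  [status.top = thumb.bottom + 11]

thumb = (x=146, y=26, w=156, h=91)
violated soft preferences: 16, 17, 18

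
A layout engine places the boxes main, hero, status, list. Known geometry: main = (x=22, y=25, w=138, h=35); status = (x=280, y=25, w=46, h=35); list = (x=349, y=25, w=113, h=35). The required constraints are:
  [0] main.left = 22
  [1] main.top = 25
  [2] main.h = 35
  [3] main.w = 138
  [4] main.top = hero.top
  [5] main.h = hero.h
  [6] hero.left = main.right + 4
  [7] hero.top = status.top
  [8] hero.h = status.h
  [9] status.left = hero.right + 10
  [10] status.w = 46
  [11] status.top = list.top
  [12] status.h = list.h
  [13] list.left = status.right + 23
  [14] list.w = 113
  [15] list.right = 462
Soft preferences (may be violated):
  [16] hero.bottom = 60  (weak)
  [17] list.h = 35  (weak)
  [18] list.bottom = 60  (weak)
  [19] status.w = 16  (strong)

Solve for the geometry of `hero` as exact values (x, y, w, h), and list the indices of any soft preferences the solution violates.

1. hero.y = 25  [main.top = hero.top]
2. hero.h = 35  [main.h = hero.h]
3. hero.x = 164  [hero.left = main.right + 4]
4. hero.w = 106  [status.left = hero.right + 10]

hero = (x=164, y=25, w=106, h=35)
violated soft preferences: 19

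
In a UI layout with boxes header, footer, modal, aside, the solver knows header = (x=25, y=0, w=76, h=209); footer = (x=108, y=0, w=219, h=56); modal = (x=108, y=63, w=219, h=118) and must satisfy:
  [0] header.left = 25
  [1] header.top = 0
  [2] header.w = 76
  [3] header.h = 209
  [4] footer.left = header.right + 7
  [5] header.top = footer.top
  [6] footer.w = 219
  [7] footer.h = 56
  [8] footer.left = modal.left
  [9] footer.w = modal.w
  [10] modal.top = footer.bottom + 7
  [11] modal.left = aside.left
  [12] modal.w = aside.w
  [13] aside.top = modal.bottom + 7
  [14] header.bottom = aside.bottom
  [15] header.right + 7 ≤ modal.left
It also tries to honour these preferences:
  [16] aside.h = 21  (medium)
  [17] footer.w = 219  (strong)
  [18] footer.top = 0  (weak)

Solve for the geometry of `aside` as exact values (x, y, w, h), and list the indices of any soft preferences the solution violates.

1. aside.x = 108  [modal.left = aside.left]
2. aside.w = 219  [modal.w = aside.w]
3. aside.y = 188  [aside.top = modal.bottom + 7]
4. aside.h = 21  [header.bottom = aside.bottom]

aside = (x=108, y=188, w=219, h=21)
violated soft preferences: none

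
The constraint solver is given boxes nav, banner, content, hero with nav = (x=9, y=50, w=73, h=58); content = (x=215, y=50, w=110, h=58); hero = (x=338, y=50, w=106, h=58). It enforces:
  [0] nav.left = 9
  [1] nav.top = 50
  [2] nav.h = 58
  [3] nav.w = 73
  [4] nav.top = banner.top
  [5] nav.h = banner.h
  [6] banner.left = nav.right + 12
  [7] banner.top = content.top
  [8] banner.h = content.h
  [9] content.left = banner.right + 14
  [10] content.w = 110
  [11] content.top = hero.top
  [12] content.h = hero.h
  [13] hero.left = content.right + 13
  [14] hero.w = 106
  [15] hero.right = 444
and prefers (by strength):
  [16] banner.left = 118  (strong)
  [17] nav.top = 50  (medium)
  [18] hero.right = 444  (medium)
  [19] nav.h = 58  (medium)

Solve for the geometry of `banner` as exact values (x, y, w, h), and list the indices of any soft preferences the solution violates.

banner = (x=94, y=50, w=107, h=58)
violated soft preferences: 16

1. banner.y = 50  [nav.top = banner.top]
2. banner.h = 58  [nav.h = banner.h]
3. banner.x = 94  [banner.left = nav.right + 12]
4. banner.w = 107  [content.left = banner.right + 14]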